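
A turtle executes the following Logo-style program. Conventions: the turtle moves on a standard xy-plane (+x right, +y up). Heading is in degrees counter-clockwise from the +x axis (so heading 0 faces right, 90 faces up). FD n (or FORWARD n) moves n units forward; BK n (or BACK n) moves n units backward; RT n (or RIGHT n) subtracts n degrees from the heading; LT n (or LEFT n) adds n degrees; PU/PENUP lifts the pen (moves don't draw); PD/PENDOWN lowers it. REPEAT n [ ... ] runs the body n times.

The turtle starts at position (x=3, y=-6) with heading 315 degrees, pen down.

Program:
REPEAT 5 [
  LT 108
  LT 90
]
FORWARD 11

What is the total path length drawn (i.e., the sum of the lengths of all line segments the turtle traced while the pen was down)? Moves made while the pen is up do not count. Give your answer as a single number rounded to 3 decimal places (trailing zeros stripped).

Answer: 11

Derivation:
Executing turtle program step by step:
Start: pos=(3,-6), heading=315, pen down
REPEAT 5 [
  -- iteration 1/5 --
  LT 108: heading 315 -> 63
  LT 90: heading 63 -> 153
  -- iteration 2/5 --
  LT 108: heading 153 -> 261
  LT 90: heading 261 -> 351
  -- iteration 3/5 --
  LT 108: heading 351 -> 99
  LT 90: heading 99 -> 189
  -- iteration 4/5 --
  LT 108: heading 189 -> 297
  LT 90: heading 297 -> 27
  -- iteration 5/5 --
  LT 108: heading 27 -> 135
  LT 90: heading 135 -> 225
]
FD 11: (3,-6) -> (-4.778,-13.778) [heading=225, draw]
Final: pos=(-4.778,-13.778), heading=225, 1 segment(s) drawn

Segment lengths:
  seg 1: (3,-6) -> (-4.778,-13.778), length = 11
Total = 11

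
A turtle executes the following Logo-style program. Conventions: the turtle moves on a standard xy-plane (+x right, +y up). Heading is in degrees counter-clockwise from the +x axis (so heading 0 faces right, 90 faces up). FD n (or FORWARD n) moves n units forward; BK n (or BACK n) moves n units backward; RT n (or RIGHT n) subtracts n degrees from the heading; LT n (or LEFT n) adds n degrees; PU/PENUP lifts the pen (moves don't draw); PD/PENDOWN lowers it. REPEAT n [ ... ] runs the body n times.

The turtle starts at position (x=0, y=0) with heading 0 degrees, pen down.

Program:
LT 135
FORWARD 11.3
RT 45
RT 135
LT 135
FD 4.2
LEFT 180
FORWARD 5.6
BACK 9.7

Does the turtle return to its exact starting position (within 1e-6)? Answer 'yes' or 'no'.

Executing turtle program step by step:
Start: pos=(0,0), heading=0, pen down
LT 135: heading 0 -> 135
FD 11.3: (0,0) -> (-7.99,7.99) [heading=135, draw]
RT 45: heading 135 -> 90
RT 135: heading 90 -> 315
LT 135: heading 315 -> 90
FD 4.2: (-7.99,7.99) -> (-7.99,12.19) [heading=90, draw]
LT 180: heading 90 -> 270
FD 5.6: (-7.99,12.19) -> (-7.99,6.59) [heading=270, draw]
BK 9.7: (-7.99,6.59) -> (-7.99,16.29) [heading=270, draw]
Final: pos=(-7.99,16.29), heading=270, 4 segment(s) drawn

Start position: (0, 0)
Final position: (-7.99, 16.29)
Distance = 18.144; >= 1e-6 -> NOT closed

Answer: no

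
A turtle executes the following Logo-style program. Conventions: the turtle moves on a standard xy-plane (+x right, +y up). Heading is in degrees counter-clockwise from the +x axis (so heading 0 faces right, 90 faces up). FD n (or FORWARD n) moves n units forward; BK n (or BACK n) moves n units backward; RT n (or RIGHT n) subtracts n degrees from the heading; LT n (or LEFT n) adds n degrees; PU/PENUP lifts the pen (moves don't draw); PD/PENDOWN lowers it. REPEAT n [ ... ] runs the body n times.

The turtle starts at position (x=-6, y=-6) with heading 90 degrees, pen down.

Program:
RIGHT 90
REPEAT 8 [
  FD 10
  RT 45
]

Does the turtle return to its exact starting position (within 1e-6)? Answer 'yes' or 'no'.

Answer: yes

Derivation:
Executing turtle program step by step:
Start: pos=(-6,-6), heading=90, pen down
RT 90: heading 90 -> 0
REPEAT 8 [
  -- iteration 1/8 --
  FD 10: (-6,-6) -> (4,-6) [heading=0, draw]
  RT 45: heading 0 -> 315
  -- iteration 2/8 --
  FD 10: (4,-6) -> (11.071,-13.071) [heading=315, draw]
  RT 45: heading 315 -> 270
  -- iteration 3/8 --
  FD 10: (11.071,-13.071) -> (11.071,-23.071) [heading=270, draw]
  RT 45: heading 270 -> 225
  -- iteration 4/8 --
  FD 10: (11.071,-23.071) -> (4,-30.142) [heading=225, draw]
  RT 45: heading 225 -> 180
  -- iteration 5/8 --
  FD 10: (4,-30.142) -> (-6,-30.142) [heading=180, draw]
  RT 45: heading 180 -> 135
  -- iteration 6/8 --
  FD 10: (-6,-30.142) -> (-13.071,-23.071) [heading=135, draw]
  RT 45: heading 135 -> 90
  -- iteration 7/8 --
  FD 10: (-13.071,-23.071) -> (-13.071,-13.071) [heading=90, draw]
  RT 45: heading 90 -> 45
  -- iteration 8/8 --
  FD 10: (-13.071,-13.071) -> (-6,-6) [heading=45, draw]
  RT 45: heading 45 -> 0
]
Final: pos=(-6,-6), heading=0, 8 segment(s) drawn

Start position: (-6, -6)
Final position: (-6, -6)
Distance = 0; < 1e-6 -> CLOSED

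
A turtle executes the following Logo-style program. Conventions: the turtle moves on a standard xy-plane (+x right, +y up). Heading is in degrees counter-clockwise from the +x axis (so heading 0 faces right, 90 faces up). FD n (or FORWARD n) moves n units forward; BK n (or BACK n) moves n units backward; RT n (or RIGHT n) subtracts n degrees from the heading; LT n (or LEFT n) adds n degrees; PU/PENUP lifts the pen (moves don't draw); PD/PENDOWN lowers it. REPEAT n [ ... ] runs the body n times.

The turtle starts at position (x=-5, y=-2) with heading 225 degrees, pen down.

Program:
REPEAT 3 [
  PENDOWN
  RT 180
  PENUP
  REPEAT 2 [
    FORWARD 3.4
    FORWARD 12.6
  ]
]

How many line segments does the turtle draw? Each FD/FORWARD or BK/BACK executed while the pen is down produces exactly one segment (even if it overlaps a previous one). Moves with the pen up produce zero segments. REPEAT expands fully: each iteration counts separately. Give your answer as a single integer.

Answer: 0

Derivation:
Executing turtle program step by step:
Start: pos=(-5,-2), heading=225, pen down
REPEAT 3 [
  -- iteration 1/3 --
  PD: pen down
  RT 180: heading 225 -> 45
  PU: pen up
  REPEAT 2 [
    -- iteration 1/2 --
    FD 3.4: (-5,-2) -> (-2.596,0.404) [heading=45, move]
    FD 12.6: (-2.596,0.404) -> (6.314,9.314) [heading=45, move]
    -- iteration 2/2 --
    FD 3.4: (6.314,9.314) -> (8.718,11.718) [heading=45, move]
    FD 12.6: (8.718,11.718) -> (17.627,20.627) [heading=45, move]
  ]
  -- iteration 2/3 --
  PD: pen down
  RT 180: heading 45 -> 225
  PU: pen up
  REPEAT 2 [
    -- iteration 1/2 --
    FD 3.4: (17.627,20.627) -> (15.223,18.223) [heading=225, move]
    FD 12.6: (15.223,18.223) -> (6.314,9.314) [heading=225, move]
    -- iteration 2/2 --
    FD 3.4: (6.314,9.314) -> (3.91,6.91) [heading=225, move]
    FD 12.6: (3.91,6.91) -> (-5,-2) [heading=225, move]
  ]
  -- iteration 3/3 --
  PD: pen down
  RT 180: heading 225 -> 45
  PU: pen up
  REPEAT 2 [
    -- iteration 1/2 --
    FD 3.4: (-5,-2) -> (-2.596,0.404) [heading=45, move]
    FD 12.6: (-2.596,0.404) -> (6.314,9.314) [heading=45, move]
    -- iteration 2/2 --
    FD 3.4: (6.314,9.314) -> (8.718,11.718) [heading=45, move]
    FD 12.6: (8.718,11.718) -> (17.627,20.627) [heading=45, move]
  ]
]
Final: pos=(17.627,20.627), heading=45, 0 segment(s) drawn
Segments drawn: 0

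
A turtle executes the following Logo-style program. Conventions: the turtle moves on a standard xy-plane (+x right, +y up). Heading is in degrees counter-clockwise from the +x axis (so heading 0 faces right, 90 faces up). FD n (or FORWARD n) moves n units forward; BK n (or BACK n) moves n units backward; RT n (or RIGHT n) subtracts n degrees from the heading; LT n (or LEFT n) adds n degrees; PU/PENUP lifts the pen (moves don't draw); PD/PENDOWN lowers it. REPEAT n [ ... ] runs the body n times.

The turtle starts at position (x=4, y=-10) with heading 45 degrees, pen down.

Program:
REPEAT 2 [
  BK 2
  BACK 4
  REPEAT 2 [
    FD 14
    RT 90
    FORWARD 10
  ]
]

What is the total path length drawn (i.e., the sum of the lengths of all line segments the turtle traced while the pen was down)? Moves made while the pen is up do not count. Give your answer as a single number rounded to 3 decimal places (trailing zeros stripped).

Answer: 108

Derivation:
Executing turtle program step by step:
Start: pos=(4,-10), heading=45, pen down
REPEAT 2 [
  -- iteration 1/2 --
  BK 2: (4,-10) -> (2.586,-11.414) [heading=45, draw]
  BK 4: (2.586,-11.414) -> (-0.243,-14.243) [heading=45, draw]
  REPEAT 2 [
    -- iteration 1/2 --
    FD 14: (-0.243,-14.243) -> (9.657,-4.343) [heading=45, draw]
    RT 90: heading 45 -> 315
    FD 10: (9.657,-4.343) -> (16.728,-11.414) [heading=315, draw]
    -- iteration 2/2 --
    FD 14: (16.728,-11.414) -> (26.627,-21.314) [heading=315, draw]
    RT 90: heading 315 -> 225
    FD 10: (26.627,-21.314) -> (19.556,-28.385) [heading=225, draw]
  ]
  -- iteration 2/2 --
  BK 2: (19.556,-28.385) -> (20.971,-26.971) [heading=225, draw]
  BK 4: (20.971,-26.971) -> (23.799,-24.142) [heading=225, draw]
  REPEAT 2 [
    -- iteration 1/2 --
    FD 14: (23.799,-24.142) -> (13.899,-34.042) [heading=225, draw]
    RT 90: heading 225 -> 135
    FD 10: (13.899,-34.042) -> (6.828,-26.971) [heading=135, draw]
    -- iteration 2/2 --
    FD 14: (6.828,-26.971) -> (-3.071,-17.071) [heading=135, draw]
    RT 90: heading 135 -> 45
    FD 10: (-3.071,-17.071) -> (4,-10) [heading=45, draw]
  ]
]
Final: pos=(4,-10), heading=45, 12 segment(s) drawn

Segment lengths:
  seg 1: (4,-10) -> (2.586,-11.414), length = 2
  seg 2: (2.586,-11.414) -> (-0.243,-14.243), length = 4
  seg 3: (-0.243,-14.243) -> (9.657,-4.343), length = 14
  seg 4: (9.657,-4.343) -> (16.728,-11.414), length = 10
  seg 5: (16.728,-11.414) -> (26.627,-21.314), length = 14
  seg 6: (26.627,-21.314) -> (19.556,-28.385), length = 10
  seg 7: (19.556,-28.385) -> (20.971,-26.971), length = 2
  seg 8: (20.971,-26.971) -> (23.799,-24.142), length = 4
  seg 9: (23.799,-24.142) -> (13.899,-34.042), length = 14
  seg 10: (13.899,-34.042) -> (6.828,-26.971), length = 10
  seg 11: (6.828,-26.971) -> (-3.071,-17.071), length = 14
  seg 12: (-3.071,-17.071) -> (4,-10), length = 10
Total = 108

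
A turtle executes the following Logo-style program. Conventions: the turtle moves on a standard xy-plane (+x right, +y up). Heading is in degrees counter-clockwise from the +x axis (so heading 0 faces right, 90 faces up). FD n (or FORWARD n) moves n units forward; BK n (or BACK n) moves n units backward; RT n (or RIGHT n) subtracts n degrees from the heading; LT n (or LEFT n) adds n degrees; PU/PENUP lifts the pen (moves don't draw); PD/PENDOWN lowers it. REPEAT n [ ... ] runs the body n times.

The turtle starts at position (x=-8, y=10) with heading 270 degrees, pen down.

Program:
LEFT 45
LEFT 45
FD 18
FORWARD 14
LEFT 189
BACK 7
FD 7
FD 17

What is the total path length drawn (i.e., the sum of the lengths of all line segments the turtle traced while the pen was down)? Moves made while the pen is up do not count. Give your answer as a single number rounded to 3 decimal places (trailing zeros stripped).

Executing turtle program step by step:
Start: pos=(-8,10), heading=270, pen down
LT 45: heading 270 -> 315
LT 45: heading 315 -> 0
FD 18: (-8,10) -> (10,10) [heading=0, draw]
FD 14: (10,10) -> (24,10) [heading=0, draw]
LT 189: heading 0 -> 189
BK 7: (24,10) -> (30.914,11.095) [heading=189, draw]
FD 7: (30.914,11.095) -> (24,10) [heading=189, draw]
FD 17: (24,10) -> (7.209,7.341) [heading=189, draw]
Final: pos=(7.209,7.341), heading=189, 5 segment(s) drawn

Segment lengths:
  seg 1: (-8,10) -> (10,10), length = 18
  seg 2: (10,10) -> (24,10), length = 14
  seg 3: (24,10) -> (30.914,11.095), length = 7
  seg 4: (30.914,11.095) -> (24,10), length = 7
  seg 5: (24,10) -> (7.209,7.341), length = 17
Total = 63

Answer: 63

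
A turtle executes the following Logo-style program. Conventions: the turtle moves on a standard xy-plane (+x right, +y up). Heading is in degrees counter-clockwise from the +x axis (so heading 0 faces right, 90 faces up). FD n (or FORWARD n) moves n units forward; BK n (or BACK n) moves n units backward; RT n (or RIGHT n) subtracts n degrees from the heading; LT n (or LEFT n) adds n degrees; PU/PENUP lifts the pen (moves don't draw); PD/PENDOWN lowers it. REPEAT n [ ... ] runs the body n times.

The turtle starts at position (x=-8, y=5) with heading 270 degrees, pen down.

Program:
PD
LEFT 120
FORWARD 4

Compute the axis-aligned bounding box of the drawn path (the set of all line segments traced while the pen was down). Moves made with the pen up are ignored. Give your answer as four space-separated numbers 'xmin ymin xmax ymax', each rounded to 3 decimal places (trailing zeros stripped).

Executing turtle program step by step:
Start: pos=(-8,5), heading=270, pen down
PD: pen down
LT 120: heading 270 -> 30
FD 4: (-8,5) -> (-4.536,7) [heading=30, draw]
Final: pos=(-4.536,7), heading=30, 1 segment(s) drawn

Segment endpoints: x in {-8, -4.536}, y in {5, 7}
xmin=-8, ymin=5, xmax=-4.536, ymax=7

Answer: -8 5 -4.536 7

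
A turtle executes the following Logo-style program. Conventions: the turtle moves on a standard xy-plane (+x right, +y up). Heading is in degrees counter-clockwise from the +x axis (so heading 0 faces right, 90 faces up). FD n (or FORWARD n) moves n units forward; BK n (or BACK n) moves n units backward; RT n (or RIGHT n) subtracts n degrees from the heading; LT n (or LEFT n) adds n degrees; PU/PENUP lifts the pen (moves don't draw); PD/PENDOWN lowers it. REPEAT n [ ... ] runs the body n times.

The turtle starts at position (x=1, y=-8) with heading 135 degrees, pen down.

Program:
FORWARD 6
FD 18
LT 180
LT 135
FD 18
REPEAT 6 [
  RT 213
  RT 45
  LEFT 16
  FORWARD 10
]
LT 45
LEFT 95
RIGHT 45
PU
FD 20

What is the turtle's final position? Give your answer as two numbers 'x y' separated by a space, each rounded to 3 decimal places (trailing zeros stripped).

Answer: -34.848 28.674

Derivation:
Executing turtle program step by step:
Start: pos=(1,-8), heading=135, pen down
FD 6: (1,-8) -> (-3.243,-3.757) [heading=135, draw]
FD 18: (-3.243,-3.757) -> (-15.971,8.971) [heading=135, draw]
LT 180: heading 135 -> 315
LT 135: heading 315 -> 90
FD 18: (-15.971,8.971) -> (-15.971,26.971) [heading=90, draw]
REPEAT 6 [
  -- iteration 1/6 --
  RT 213: heading 90 -> 237
  RT 45: heading 237 -> 192
  LT 16: heading 192 -> 208
  FD 10: (-15.971,26.971) -> (-24.8,22.276) [heading=208, draw]
  -- iteration 2/6 --
  RT 213: heading 208 -> 355
  RT 45: heading 355 -> 310
  LT 16: heading 310 -> 326
  FD 10: (-24.8,22.276) -> (-16.51,16.684) [heading=326, draw]
  -- iteration 3/6 --
  RT 213: heading 326 -> 113
  RT 45: heading 113 -> 68
  LT 16: heading 68 -> 84
  FD 10: (-16.51,16.684) -> (-15.464,26.629) [heading=84, draw]
  -- iteration 4/6 --
  RT 213: heading 84 -> 231
  RT 45: heading 231 -> 186
  LT 16: heading 186 -> 202
  FD 10: (-15.464,26.629) -> (-24.736,22.883) [heading=202, draw]
  -- iteration 5/6 --
  RT 213: heading 202 -> 349
  RT 45: heading 349 -> 304
  LT 16: heading 304 -> 320
  FD 10: (-24.736,22.883) -> (-17.076,16.455) [heading=320, draw]
  -- iteration 6/6 --
  RT 213: heading 320 -> 107
  RT 45: heading 107 -> 62
  LT 16: heading 62 -> 78
  FD 10: (-17.076,16.455) -> (-14.997,26.237) [heading=78, draw]
]
LT 45: heading 78 -> 123
LT 95: heading 123 -> 218
RT 45: heading 218 -> 173
PU: pen up
FD 20: (-14.997,26.237) -> (-34.848,28.674) [heading=173, move]
Final: pos=(-34.848,28.674), heading=173, 9 segment(s) drawn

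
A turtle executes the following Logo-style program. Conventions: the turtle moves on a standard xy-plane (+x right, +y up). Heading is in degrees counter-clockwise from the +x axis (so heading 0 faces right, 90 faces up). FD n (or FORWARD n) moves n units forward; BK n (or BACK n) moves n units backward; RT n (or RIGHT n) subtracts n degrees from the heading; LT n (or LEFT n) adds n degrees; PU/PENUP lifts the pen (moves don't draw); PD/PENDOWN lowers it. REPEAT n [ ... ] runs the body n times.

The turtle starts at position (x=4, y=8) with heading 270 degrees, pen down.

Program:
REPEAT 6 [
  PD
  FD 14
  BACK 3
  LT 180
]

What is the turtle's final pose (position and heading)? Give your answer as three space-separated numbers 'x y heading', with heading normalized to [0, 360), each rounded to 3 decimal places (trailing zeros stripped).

Answer: 4 8 270

Derivation:
Executing turtle program step by step:
Start: pos=(4,8), heading=270, pen down
REPEAT 6 [
  -- iteration 1/6 --
  PD: pen down
  FD 14: (4,8) -> (4,-6) [heading=270, draw]
  BK 3: (4,-6) -> (4,-3) [heading=270, draw]
  LT 180: heading 270 -> 90
  -- iteration 2/6 --
  PD: pen down
  FD 14: (4,-3) -> (4,11) [heading=90, draw]
  BK 3: (4,11) -> (4,8) [heading=90, draw]
  LT 180: heading 90 -> 270
  -- iteration 3/6 --
  PD: pen down
  FD 14: (4,8) -> (4,-6) [heading=270, draw]
  BK 3: (4,-6) -> (4,-3) [heading=270, draw]
  LT 180: heading 270 -> 90
  -- iteration 4/6 --
  PD: pen down
  FD 14: (4,-3) -> (4,11) [heading=90, draw]
  BK 3: (4,11) -> (4,8) [heading=90, draw]
  LT 180: heading 90 -> 270
  -- iteration 5/6 --
  PD: pen down
  FD 14: (4,8) -> (4,-6) [heading=270, draw]
  BK 3: (4,-6) -> (4,-3) [heading=270, draw]
  LT 180: heading 270 -> 90
  -- iteration 6/6 --
  PD: pen down
  FD 14: (4,-3) -> (4,11) [heading=90, draw]
  BK 3: (4,11) -> (4,8) [heading=90, draw]
  LT 180: heading 90 -> 270
]
Final: pos=(4,8), heading=270, 12 segment(s) drawn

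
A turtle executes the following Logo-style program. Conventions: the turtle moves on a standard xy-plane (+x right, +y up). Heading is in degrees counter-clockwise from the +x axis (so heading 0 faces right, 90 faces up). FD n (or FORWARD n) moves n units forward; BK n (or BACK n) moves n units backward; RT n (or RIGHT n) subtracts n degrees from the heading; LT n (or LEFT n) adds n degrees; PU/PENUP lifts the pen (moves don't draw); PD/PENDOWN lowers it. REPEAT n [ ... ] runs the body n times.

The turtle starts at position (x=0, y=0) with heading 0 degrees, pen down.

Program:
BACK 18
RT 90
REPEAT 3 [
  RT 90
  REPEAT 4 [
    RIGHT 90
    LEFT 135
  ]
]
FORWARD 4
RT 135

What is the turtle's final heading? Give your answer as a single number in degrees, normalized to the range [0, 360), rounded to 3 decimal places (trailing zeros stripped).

Answer: 45

Derivation:
Executing turtle program step by step:
Start: pos=(0,0), heading=0, pen down
BK 18: (0,0) -> (-18,0) [heading=0, draw]
RT 90: heading 0 -> 270
REPEAT 3 [
  -- iteration 1/3 --
  RT 90: heading 270 -> 180
  REPEAT 4 [
    -- iteration 1/4 --
    RT 90: heading 180 -> 90
    LT 135: heading 90 -> 225
    -- iteration 2/4 --
    RT 90: heading 225 -> 135
    LT 135: heading 135 -> 270
    -- iteration 3/4 --
    RT 90: heading 270 -> 180
    LT 135: heading 180 -> 315
    -- iteration 4/4 --
    RT 90: heading 315 -> 225
    LT 135: heading 225 -> 0
  ]
  -- iteration 2/3 --
  RT 90: heading 0 -> 270
  REPEAT 4 [
    -- iteration 1/4 --
    RT 90: heading 270 -> 180
    LT 135: heading 180 -> 315
    -- iteration 2/4 --
    RT 90: heading 315 -> 225
    LT 135: heading 225 -> 0
    -- iteration 3/4 --
    RT 90: heading 0 -> 270
    LT 135: heading 270 -> 45
    -- iteration 4/4 --
    RT 90: heading 45 -> 315
    LT 135: heading 315 -> 90
  ]
  -- iteration 3/3 --
  RT 90: heading 90 -> 0
  REPEAT 4 [
    -- iteration 1/4 --
    RT 90: heading 0 -> 270
    LT 135: heading 270 -> 45
    -- iteration 2/4 --
    RT 90: heading 45 -> 315
    LT 135: heading 315 -> 90
    -- iteration 3/4 --
    RT 90: heading 90 -> 0
    LT 135: heading 0 -> 135
    -- iteration 4/4 --
    RT 90: heading 135 -> 45
    LT 135: heading 45 -> 180
  ]
]
FD 4: (-18,0) -> (-22,0) [heading=180, draw]
RT 135: heading 180 -> 45
Final: pos=(-22,0), heading=45, 2 segment(s) drawn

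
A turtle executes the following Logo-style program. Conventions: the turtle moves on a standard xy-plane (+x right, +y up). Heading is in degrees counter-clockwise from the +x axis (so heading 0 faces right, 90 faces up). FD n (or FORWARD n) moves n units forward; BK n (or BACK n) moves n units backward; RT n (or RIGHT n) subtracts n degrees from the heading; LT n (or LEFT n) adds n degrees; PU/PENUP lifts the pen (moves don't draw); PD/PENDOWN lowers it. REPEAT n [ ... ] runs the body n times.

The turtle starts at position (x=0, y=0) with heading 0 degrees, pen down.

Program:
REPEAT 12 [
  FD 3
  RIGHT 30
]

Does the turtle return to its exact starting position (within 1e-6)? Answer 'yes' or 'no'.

Executing turtle program step by step:
Start: pos=(0,0), heading=0, pen down
REPEAT 12 [
  -- iteration 1/12 --
  FD 3: (0,0) -> (3,0) [heading=0, draw]
  RT 30: heading 0 -> 330
  -- iteration 2/12 --
  FD 3: (3,0) -> (5.598,-1.5) [heading=330, draw]
  RT 30: heading 330 -> 300
  -- iteration 3/12 --
  FD 3: (5.598,-1.5) -> (7.098,-4.098) [heading=300, draw]
  RT 30: heading 300 -> 270
  -- iteration 4/12 --
  FD 3: (7.098,-4.098) -> (7.098,-7.098) [heading=270, draw]
  RT 30: heading 270 -> 240
  -- iteration 5/12 --
  FD 3: (7.098,-7.098) -> (5.598,-9.696) [heading=240, draw]
  RT 30: heading 240 -> 210
  -- iteration 6/12 --
  FD 3: (5.598,-9.696) -> (3,-11.196) [heading=210, draw]
  RT 30: heading 210 -> 180
  -- iteration 7/12 --
  FD 3: (3,-11.196) -> (0,-11.196) [heading=180, draw]
  RT 30: heading 180 -> 150
  -- iteration 8/12 --
  FD 3: (0,-11.196) -> (-2.598,-9.696) [heading=150, draw]
  RT 30: heading 150 -> 120
  -- iteration 9/12 --
  FD 3: (-2.598,-9.696) -> (-4.098,-7.098) [heading=120, draw]
  RT 30: heading 120 -> 90
  -- iteration 10/12 --
  FD 3: (-4.098,-7.098) -> (-4.098,-4.098) [heading=90, draw]
  RT 30: heading 90 -> 60
  -- iteration 11/12 --
  FD 3: (-4.098,-4.098) -> (-2.598,-1.5) [heading=60, draw]
  RT 30: heading 60 -> 30
  -- iteration 12/12 --
  FD 3: (-2.598,-1.5) -> (0,0) [heading=30, draw]
  RT 30: heading 30 -> 0
]
Final: pos=(0,0), heading=0, 12 segment(s) drawn

Start position: (0, 0)
Final position: (0, 0)
Distance = 0; < 1e-6 -> CLOSED

Answer: yes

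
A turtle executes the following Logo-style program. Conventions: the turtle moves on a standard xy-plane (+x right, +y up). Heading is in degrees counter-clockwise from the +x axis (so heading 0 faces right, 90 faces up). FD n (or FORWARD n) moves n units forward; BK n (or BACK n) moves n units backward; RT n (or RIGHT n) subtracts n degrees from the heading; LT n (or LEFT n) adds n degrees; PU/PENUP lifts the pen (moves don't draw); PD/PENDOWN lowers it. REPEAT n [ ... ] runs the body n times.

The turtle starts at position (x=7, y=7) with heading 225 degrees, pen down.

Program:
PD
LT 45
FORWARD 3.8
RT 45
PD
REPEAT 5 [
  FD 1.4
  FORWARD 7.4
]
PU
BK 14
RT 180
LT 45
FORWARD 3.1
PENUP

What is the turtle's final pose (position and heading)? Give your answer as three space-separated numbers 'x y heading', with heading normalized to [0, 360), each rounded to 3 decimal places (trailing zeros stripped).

Answer: -14.213 -14.913 90

Derivation:
Executing turtle program step by step:
Start: pos=(7,7), heading=225, pen down
PD: pen down
LT 45: heading 225 -> 270
FD 3.8: (7,7) -> (7,3.2) [heading=270, draw]
RT 45: heading 270 -> 225
PD: pen down
REPEAT 5 [
  -- iteration 1/5 --
  FD 1.4: (7,3.2) -> (6.01,2.21) [heading=225, draw]
  FD 7.4: (6.01,2.21) -> (0.777,-3.023) [heading=225, draw]
  -- iteration 2/5 --
  FD 1.4: (0.777,-3.023) -> (-0.212,-4.012) [heading=225, draw]
  FD 7.4: (-0.212,-4.012) -> (-5.445,-9.245) [heading=225, draw]
  -- iteration 3/5 --
  FD 1.4: (-5.445,-9.245) -> (-6.435,-10.235) [heading=225, draw]
  FD 7.4: (-6.435,-10.235) -> (-11.668,-15.468) [heading=225, draw]
  -- iteration 4/5 --
  FD 1.4: (-11.668,-15.468) -> (-12.658,-16.458) [heading=225, draw]
  FD 7.4: (-12.658,-16.458) -> (-17.89,-21.69) [heading=225, draw]
  -- iteration 5/5 --
  FD 1.4: (-17.89,-21.69) -> (-18.88,-22.68) [heading=225, draw]
  FD 7.4: (-18.88,-22.68) -> (-24.113,-27.913) [heading=225, draw]
]
PU: pen up
BK 14: (-24.113,-27.913) -> (-14.213,-18.013) [heading=225, move]
RT 180: heading 225 -> 45
LT 45: heading 45 -> 90
FD 3.1: (-14.213,-18.013) -> (-14.213,-14.913) [heading=90, move]
PU: pen up
Final: pos=(-14.213,-14.913), heading=90, 11 segment(s) drawn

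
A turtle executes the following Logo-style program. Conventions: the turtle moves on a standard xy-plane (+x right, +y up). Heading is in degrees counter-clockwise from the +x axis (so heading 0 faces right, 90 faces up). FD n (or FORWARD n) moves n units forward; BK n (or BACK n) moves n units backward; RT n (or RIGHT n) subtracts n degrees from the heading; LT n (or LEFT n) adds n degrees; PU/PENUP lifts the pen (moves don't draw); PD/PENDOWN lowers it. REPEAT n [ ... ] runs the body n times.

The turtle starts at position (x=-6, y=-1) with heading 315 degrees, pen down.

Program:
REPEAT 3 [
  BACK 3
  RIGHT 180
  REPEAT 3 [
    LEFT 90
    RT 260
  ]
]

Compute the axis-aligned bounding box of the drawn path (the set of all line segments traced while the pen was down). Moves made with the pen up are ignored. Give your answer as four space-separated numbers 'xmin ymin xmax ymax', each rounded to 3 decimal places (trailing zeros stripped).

Executing turtle program step by step:
Start: pos=(-6,-1), heading=315, pen down
REPEAT 3 [
  -- iteration 1/3 --
  BK 3: (-6,-1) -> (-8.121,1.121) [heading=315, draw]
  RT 180: heading 315 -> 135
  REPEAT 3 [
    -- iteration 1/3 --
    LT 90: heading 135 -> 225
    RT 260: heading 225 -> 325
    -- iteration 2/3 --
    LT 90: heading 325 -> 55
    RT 260: heading 55 -> 155
    -- iteration 3/3 --
    LT 90: heading 155 -> 245
    RT 260: heading 245 -> 345
  ]
  -- iteration 2/3 --
  BK 3: (-8.121,1.121) -> (-11.019,1.898) [heading=345, draw]
  RT 180: heading 345 -> 165
  REPEAT 3 [
    -- iteration 1/3 --
    LT 90: heading 165 -> 255
    RT 260: heading 255 -> 355
    -- iteration 2/3 --
    LT 90: heading 355 -> 85
    RT 260: heading 85 -> 185
    -- iteration 3/3 --
    LT 90: heading 185 -> 275
    RT 260: heading 275 -> 15
  ]
  -- iteration 3/3 --
  BK 3: (-11.019,1.898) -> (-13.917,1.121) [heading=15, draw]
  RT 180: heading 15 -> 195
  REPEAT 3 [
    -- iteration 1/3 --
    LT 90: heading 195 -> 285
    RT 260: heading 285 -> 25
    -- iteration 2/3 --
    LT 90: heading 25 -> 115
    RT 260: heading 115 -> 215
    -- iteration 3/3 --
    LT 90: heading 215 -> 305
    RT 260: heading 305 -> 45
  ]
]
Final: pos=(-13.917,1.121), heading=45, 3 segment(s) drawn

Segment endpoints: x in {-13.917, -11.019, -8.121, -6}, y in {-1, 1.121, 1.121, 1.898}
xmin=-13.917, ymin=-1, xmax=-6, ymax=1.898

Answer: -13.917 -1 -6 1.898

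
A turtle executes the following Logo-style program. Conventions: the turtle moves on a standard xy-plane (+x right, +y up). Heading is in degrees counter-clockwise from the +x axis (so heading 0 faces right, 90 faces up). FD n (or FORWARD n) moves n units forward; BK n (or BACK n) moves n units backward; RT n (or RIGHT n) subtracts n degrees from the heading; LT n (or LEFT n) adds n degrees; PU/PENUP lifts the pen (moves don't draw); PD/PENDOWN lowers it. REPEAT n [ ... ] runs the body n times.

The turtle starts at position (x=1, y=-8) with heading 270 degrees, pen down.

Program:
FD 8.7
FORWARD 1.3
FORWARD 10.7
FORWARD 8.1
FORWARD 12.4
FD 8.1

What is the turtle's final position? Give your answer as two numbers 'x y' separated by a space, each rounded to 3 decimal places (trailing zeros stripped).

Answer: 1 -57.3

Derivation:
Executing turtle program step by step:
Start: pos=(1,-8), heading=270, pen down
FD 8.7: (1,-8) -> (1,-16.7) [heading=270, draw]
FD 1.3: (1,-16.7) -> (1,-18) [heading=270, draw]
FD 10.7: (1,-18) -> (1,-28.7) [heading=270, draw]
FD 8.1: (1,-28.7) -> (1,-36.8) [heading=270, draw]
FD 12.4: (1,-36.8) -> (1,-49.2) [heading=270, draw]
FD 8.1: (1,-49.2) -> (1,-57.3) [heading=270, draw]
Final: pos=(1,-57.3), heading=270, 6 segment(s) drawn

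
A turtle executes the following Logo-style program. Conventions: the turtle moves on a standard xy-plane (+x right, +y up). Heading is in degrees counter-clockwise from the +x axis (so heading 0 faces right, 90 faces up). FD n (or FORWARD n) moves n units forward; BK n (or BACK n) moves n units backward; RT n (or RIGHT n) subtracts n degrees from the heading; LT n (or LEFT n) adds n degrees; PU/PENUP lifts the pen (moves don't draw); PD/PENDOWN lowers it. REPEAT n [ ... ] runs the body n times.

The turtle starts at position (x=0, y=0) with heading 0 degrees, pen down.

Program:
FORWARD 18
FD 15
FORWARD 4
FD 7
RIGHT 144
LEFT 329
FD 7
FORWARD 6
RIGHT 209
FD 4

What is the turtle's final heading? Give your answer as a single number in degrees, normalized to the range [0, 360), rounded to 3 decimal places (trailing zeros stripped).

Executing turtle program step by step:
Start: pos=(0,0), heading=0, pen down
FD 18: (0,0) -> (18,0) [heading=0, draw]
FD 15: (18,0) -> (33,0) [heading=0, draw]
FD 4: (33,0) -> (37,0) [heading=0, draw]
FD 7: (37,0) -> (44,0) [heading=0, draw]
RT 144: heading 0 -> 216
LT 329: heading 216 -> 185
FD 7: (44,0) -> (37.027,-0.61) [heading=185, draw]
FD 6: (37.027,-0.61) -> (31.049,-1.133) [heading=185, draw]
RT 209: heading 185 -> 336
FD 4: (31.049,-1.133) -> (34.704,-2.76) [heading=336, draw]
Final: pos=(34.704,-2.76), heading=336, 7 segment(s) drawn

Answer: 336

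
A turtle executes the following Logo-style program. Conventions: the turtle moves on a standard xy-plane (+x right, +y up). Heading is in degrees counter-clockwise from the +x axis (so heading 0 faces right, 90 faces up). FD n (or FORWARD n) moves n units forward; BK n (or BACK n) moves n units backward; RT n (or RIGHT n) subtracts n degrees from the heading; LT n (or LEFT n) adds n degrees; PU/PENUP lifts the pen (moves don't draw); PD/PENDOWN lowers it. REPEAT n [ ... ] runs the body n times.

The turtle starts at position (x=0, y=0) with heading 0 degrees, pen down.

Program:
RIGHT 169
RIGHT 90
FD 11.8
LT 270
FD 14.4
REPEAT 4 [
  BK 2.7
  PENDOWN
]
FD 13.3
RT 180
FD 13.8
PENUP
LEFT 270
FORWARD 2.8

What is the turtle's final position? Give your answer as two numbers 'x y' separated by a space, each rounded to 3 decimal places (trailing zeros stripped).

Answer: 0.257 14.923

Derivation:
Executing turtle program step by step:
Start: pos=(0,0), heading=0, pen down
RT 169: heading 0 -> 191
RT 90: heading 191 -> 101
FD 11.8: (0,0) -> (-2.252,11.583) [heading=101, draw]
LT 270: heading 101 -> 11
FD 14.4: (-2.252,11.583) -> (11.884,14.331) [heading=11, draw]
REPEAT 4 [
  -- iteration 1/4 --
  BK 2.7: (11.884,14.331) -> (9.233,13.816) [heading=11, draw]
  PD: pen down
  -- iteration 2/4 --
  BK 2.7: (9.233,13.816) -> (6.583,13.3) [heading=11, draw]
  PD: pen down
  -- iteration 3/4 --
  BK 2.7: (6.583,13.3) -> (3.933,12.785) [heading=11, draw]
  PD: pen down
  -- iteration 4/4 --
  BK 2.7: (3.933,12.785) -> (1.282,12.27) [heading=11, draw]
  PD: pen down
]
FD 13.3: (1.282,12.27) -> (14.338,14.808) [heading=11, draw]
RT 180: heading 11 -> 191
FD 13.8: (14.338,14.808) -> (0.791,12.175) [heading=191, draw]
PU: pen up
LT 270: heading 191 -> 101
FD 2.8: (0.791,12.175) -> (0.257,14.923) [heading=101, move]
Final: pos=(0.257,14.923), heading=101, 8 segment(s) drawn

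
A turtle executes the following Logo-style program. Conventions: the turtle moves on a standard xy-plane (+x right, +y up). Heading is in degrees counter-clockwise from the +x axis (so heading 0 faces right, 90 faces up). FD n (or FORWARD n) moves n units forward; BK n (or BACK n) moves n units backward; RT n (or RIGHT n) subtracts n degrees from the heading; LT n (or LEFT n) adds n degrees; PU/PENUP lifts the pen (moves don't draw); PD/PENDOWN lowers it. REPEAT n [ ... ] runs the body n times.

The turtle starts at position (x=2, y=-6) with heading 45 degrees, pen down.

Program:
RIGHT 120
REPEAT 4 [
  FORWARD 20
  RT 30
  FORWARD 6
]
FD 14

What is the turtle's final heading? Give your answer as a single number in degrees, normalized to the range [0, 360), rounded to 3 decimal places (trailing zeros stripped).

Answer: 165

Derivation:
Executing turtle program step by step:
Start: pos=(2,-6), heading=45, pen down
RT 120: heading 45 -> 285
REPEAT 4 [
  -- iteration 1/4 --
  FD 20: (2,-6) -> (7.176,-25.319) [heading=285, draw]
  RT 30: heading 285 -> 255
  FD 6: (7.176,-25.319) -> (5.623,-31.114) [heading=255, draw]
  -- iteration 2/4 --
  FD 20: (5.623,-31.114) -> (0.447,-50.433) [heading=255, draw]
  RT 30: heading 255 -> 225
  FD 6: (0.447,-50.433) -> (-3.796,-54.675) [heading=225, draw]
  -- iteration 3/4 --
  FD 20: (-3.796,-54.675) -> (-17.938,-68.817) [heading=225, draw]
  RT 30: heading 225 -> 195
  FD 6: (-17.938,-68.817) -> (-23.733,-70.37) [heading=195, draw]
  -- iteration 4/4 --
  FD 20: (-23.733,-70.37) -> (-43.052,-75.547) [heading=195, draw]
  RT 30: heading 195 -> 165
  FD 6: (-43.052,-75.547) -> (-48.847,-73.994) [heading=165, draw]
]
FD 14: (-48.847,-73.994) -> (-62.37,-70.37) [heading=165, draw]
Final: pos=(-62.37,-70.37), heading=165, 9 segment(s) drawn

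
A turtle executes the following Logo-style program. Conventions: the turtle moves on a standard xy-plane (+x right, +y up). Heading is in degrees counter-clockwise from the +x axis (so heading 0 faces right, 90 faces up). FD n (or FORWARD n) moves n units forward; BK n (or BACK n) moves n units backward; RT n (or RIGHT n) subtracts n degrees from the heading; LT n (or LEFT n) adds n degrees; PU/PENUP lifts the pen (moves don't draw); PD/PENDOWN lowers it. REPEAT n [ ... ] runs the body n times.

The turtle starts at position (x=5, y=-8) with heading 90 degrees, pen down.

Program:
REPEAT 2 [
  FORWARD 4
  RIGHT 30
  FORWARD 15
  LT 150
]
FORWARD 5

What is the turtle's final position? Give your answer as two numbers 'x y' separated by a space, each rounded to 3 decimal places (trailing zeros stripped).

Executing turtle program step by step:
Start: pos=(5,-8), heading=90, pen down
REPEAT 2 [
  -- iteration 1/2 --
  FD 4: (5,-8) -> (5,-4) [heading=90, draw]
  RT 30: heading 90 -> 60
  FD 15: (5,-4) -> (12.5,8.99) [heading=60, draw]
  LT 150: heading 60 -> 210
  -- iteration 2/2 --
  FD 4: (12.5,8.99) -> (9.036,6.99) [heading=210, draw]
  RT 30: heading 210 -> 180
  FD 15: (9.036,6.99) -> (-5.964,6.99) [heading=180, draw]
  LT 150: heading 180 -> 330
]
FD 5: (-5.964,6.99) -> (-1.634,4.49) [heading=330, draw]
Final: pos=(-1.634,4.49), heading=330, 5 segment(s) drawn

Answer: -1.634 4.49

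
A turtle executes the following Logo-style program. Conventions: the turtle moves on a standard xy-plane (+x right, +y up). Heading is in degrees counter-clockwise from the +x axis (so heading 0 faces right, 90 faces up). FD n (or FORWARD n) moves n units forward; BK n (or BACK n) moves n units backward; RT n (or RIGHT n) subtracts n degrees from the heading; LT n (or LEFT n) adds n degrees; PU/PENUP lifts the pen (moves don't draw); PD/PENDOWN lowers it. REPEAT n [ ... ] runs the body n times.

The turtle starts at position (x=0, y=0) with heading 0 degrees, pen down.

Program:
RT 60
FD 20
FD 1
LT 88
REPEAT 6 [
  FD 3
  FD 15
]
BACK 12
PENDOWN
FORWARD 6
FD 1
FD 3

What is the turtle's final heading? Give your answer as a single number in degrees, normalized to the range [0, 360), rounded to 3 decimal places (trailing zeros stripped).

Answer: 28

Derivation:
Executing turtle program step by step:
Start: pos=(0,0), heading=0, pen down
RT 60: heading 0 -> 300
FD 20: (0,0) -> (10,-17.321) [heading=300, draw]
FD 1: (10,-17.321) -> (10.5,-18.187) [heading=300, draw]
LT 88: heading 300 -> 28
REPEAT 6 [
  -- iteration 1/6 --
  FD 3: (10.5,-18.187) -> (13.149,-16.778) [heading=28, draw]
  FD 15: (13.149,-16.778) -> (26.393,-9.736) [heading=28, draw]
  -- iteration 2/6 --
  FD 3: (26.393,-9.736) -> (29.042,-8.328) [heading=28, draw]
  FD 15: (29.042,-8.328) -> (42.286,-1.286) [heading=28, draw]
  -- iteration 3/6 --
  FD 3: (42.286,-1.286) -> (44.935,0.123) [heading=28, draw]
  FD 15: (44.935,0.123) -> (58.179,7.165) [heading=28, draw]
  -- iteration 4/6 --
  FD 3: (58.179,7.165) -> (60.828,8.573) [heading=28, draw]
  FD 15: (60.828,8.573) -> (74.072,15.615) [heading=28, draw]
  -- iteration 5/6 --
  FD 3: (74.072,15.615) -> (76.721,17.024) [heading=28, draw]
  FD 15: (76.721,17.024) -> (89.965,24.066) [heading=28, draw]
  -- iteration 6/6 --
  FD 3: (89.965,24.066) -> (92.614,25.474) [heading=28, draw]
  FD 15: (92.614,25.474) -> (105.858,32.516) [heading=28, draw]
]
BK 12: (105.858,32.516) -> (95.263,26.883) [heading=28, draw]
PD: pen down
FD 6: (95.263,26.883) -> (100.561,29.7) [heading=28, draw]
FD 1: (100.561,29.7) -> (101.444,30.169) [heading=28, draw]
FD 3: (101.444,30.169) -> (104.092,31.577) [heading=28, draw]
Final: pos=(104.092,31.577), heading=28, 18 segment(s) drawn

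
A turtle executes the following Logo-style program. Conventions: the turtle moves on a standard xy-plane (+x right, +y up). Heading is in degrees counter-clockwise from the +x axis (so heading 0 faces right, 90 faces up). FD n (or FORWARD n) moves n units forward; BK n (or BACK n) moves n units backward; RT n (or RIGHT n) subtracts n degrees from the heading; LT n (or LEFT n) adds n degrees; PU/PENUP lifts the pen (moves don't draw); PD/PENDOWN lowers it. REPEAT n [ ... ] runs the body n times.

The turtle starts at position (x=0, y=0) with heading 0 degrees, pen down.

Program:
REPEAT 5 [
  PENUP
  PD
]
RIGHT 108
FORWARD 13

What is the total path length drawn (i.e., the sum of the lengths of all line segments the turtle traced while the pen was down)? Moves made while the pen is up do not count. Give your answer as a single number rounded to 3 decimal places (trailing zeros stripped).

Executing turtle program step by step:
Start: pos=(0,0), heading=0, pen down
REPEAT 5 [
  -- iteration 1/5 --
  PU: pen up
  PD: pen down
  -- iteration 2/5 --
  PU: pen up
  PD: pen down
  -- iteration 3/5 --
  PU: pen up
  PD: pen down
  -- iteration 4/5 --
  PU: pen up
  PD: pen down
  -- iteration 5/5 --
  PU: pen up
  PD: pen down
]
RT 108: heading 0 -> 252
FD 13: (0,0) -> (-4.017,-12.364) [heading=252, draw]
Final: pos=(-4.017,-12.364), heading=252, 1 segment(s) drawn

Segment lengths:
  seg 1: (0,0) -> (-4.017,-12.364), length = 13
Total = 13

Answer: 13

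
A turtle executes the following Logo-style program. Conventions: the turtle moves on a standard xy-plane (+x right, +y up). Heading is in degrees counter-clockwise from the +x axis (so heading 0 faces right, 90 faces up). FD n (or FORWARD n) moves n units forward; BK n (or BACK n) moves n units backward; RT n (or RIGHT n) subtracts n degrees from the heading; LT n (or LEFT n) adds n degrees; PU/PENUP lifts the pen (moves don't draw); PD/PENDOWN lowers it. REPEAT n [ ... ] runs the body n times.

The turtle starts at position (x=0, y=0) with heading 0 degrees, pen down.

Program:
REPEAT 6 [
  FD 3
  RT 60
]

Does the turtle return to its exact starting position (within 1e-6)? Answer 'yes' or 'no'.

Executing turtle program step by step:
Start: pos=(0,0), heading=0, pen down
REPEAT 6 [
  -- iteration 1/6 --
  FD 3: (0,0) -> (3,0) [heading=0, draw]
  RT 60: heading 0 -> 300
  -- iteration 2/6 --
  FD 3: (3,0) -> (4.5,-2.598) [heading=300, draw]
  RT 60: heading 300 -> 240
  -- iteration 3/6 --
  FD 3: (4.5,-2.598) -> (3,-5.196) [heading=240, draw]
  RT 60: heading 240 -> 180
  -- iteration 4/6 --
  FD 3: (3,-5.196) -> (0,-5.196) [heading=180, draw]
  RT 60: heading 180 -> 120
  -- iteration 5/6 --
  FD 3: (0,-5.196) -> (-1.5,-2.598) [heading=120, draw]
  RT 60: heading 120 -> 60
  -- iteration 6/6 --
  FD 3: (-1.5,-2.598) -> (0,0) [heading=60, draw]
  RT 60: heading 60 -> 0
]
Final: pos=(0,0), heading=0, 6 segment(s) drawn

Start position: (0, 0)
Final position: (0, 0)
Distance = 0; < 1e-6 -> CLOSED

Answer: yes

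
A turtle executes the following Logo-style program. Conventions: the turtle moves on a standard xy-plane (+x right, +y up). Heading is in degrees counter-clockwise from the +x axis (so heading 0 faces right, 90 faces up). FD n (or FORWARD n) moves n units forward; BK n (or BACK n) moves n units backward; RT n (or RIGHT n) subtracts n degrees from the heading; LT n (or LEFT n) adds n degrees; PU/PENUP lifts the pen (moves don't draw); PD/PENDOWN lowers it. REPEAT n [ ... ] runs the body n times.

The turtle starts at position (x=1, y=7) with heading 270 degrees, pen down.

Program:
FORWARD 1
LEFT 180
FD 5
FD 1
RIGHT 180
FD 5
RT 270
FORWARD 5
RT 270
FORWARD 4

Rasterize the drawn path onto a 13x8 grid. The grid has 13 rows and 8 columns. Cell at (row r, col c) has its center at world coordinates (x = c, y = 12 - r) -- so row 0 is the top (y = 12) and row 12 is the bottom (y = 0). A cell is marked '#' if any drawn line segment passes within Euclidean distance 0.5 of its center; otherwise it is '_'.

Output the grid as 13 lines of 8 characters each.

Answer: _#______
_#____#_
_#____#_
_#____#_
_#____#_
_######_
_#______
________
________
________
________
________
________

Derivation:
Segment 0: (1,7) -> (1,6)
Segment 1: (1,6) -> (1,11)
Segment 2: (1,11) -> (1,12)
Segment 3: (1,12) -> (1,7)
Segment 4: (1,7) -> (6,7)
Segment 5: (6,7) -> (6,11)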